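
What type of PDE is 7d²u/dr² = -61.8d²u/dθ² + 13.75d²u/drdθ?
Rewriting in standard form: 7d²u/dr² - 13.75d²u/drdθ + 61.8d²u/dθ² = 0. With A = 7, B = -13.75, C = 61.8, the discriminant is -1541.3375. This is an elliptic PDE.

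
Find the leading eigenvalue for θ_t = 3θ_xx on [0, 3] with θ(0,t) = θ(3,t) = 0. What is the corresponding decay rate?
Eigenvalues: λₙ = 3n²π²/3².
First three modes:
  n=1: λ₁ = 3π²/3² ≈ 3.29
  n=2: λ₂ = 12π²/3² ≈ 13.159 (4× faster decay)
  n=3: λ₃ = 27π²/3² ≈ 29.609 (9× faster decay)
As t → ∞, higher modes decay exponentially faster. The n=1 mode dominates: θ ~ c₁ sin(πx/3) e^{-λ₁t}.
Decay rate: λ₁ = 3π²/3² ≈ 3.29.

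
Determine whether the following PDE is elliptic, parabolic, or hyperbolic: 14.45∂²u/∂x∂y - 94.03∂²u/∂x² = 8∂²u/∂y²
Rewriting in standard form: -94.03∂²u/∂x² + 14.45∂²u/∂x∂y - 8∂²u/∂y² = 0. Coefficients: A = -94.03, B = 14.45, C = -8. B² - 4AC = -2800.1575, which is negative, so the equation is elliptic.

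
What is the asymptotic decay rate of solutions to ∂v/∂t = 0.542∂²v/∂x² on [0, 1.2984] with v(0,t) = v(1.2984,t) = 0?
Eigenvalues: λₙ = 0.542n²π²/1.2984².
First three modes:
  n=1: λ₁ = 0.542π²/1.2984² ≈ 3.173
  n=2: λ₂ = 2.168π²/1.2984² ≈ 12.692 (4× faster decay)
  n=3: λ₃ = 4.878π²/1.2984² ≈ 28.558 (9× faster decay)
As t → ∞, higher modes decay exponentially faster. The n=1 mode dominates: v ~ c₁ sin(πx/1.2984) e^{-λ₁t}.
Decay rate: λ₁ = 0.542π²/1.2984² ≈ 3.173.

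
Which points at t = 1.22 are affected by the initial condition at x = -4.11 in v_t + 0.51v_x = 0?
At x = -3.4878. The characteristic carries data from (-4.11, 0) to (-3.4878, 1.22).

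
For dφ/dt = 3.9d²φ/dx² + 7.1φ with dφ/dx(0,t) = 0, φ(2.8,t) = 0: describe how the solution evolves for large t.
φ grows unboundedly. Reaction dominates diffusion (r=7.1 > κπ²/(4L²)≈1.23); solution grows exponentially.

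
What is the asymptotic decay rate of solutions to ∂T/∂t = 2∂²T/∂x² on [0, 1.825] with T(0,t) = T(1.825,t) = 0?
Eigenvalues: λₙ = 2n²π²/1.825².
First three modes:
  n=1: λ₁ = 2π²/1.825² ≈ 5.927
  n=2: λ₂ = 8π²/1.825² ≈ 23.706 (4× faster decay)
  n=3: λ₃ = 18π²/1.825² ≈ 53.339 (9× faster decay)
As t → ∞, higher modes decay exponentially faster. The n=1 mode dominates: T ~ c₁ sin(πx/1.825) e^{-λ₁t}.
Decay rate: λ₁ = 2π²/1.825² ≈ 5.927.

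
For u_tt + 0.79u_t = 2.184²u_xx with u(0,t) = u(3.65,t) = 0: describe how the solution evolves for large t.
u → 0. Damping (γ=0.79) dissipates energy; oscillations decay exponentially.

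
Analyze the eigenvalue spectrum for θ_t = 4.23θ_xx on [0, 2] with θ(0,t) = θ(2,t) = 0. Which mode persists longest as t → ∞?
Eigenvalues: λₙ = 4.23n²π²/2².
First three modes:
  n=1: λ₁ = 4.23π²/2² ≈ 10.437
  n=2: λ₂ = 16.92π²/2² ≈ 41.748 (4× faster decay)
  n=3: λ₃ = 38.07π²/2² ≈ 93.934 (9× faster decay)
As t → ∞, higher modes decay exponentially faster. The n=1 mode dominates: θ ~ c₁ sin(πx/2) e^{-λ₁t}.
Decay rate: λ₁ = 4.23π²/2² ≈ 10.437.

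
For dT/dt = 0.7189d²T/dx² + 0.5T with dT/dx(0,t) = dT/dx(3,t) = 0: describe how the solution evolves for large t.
T grows unboundedly. With Neumann BCs the constant mode has diffusion eigenvalue 0, so any r > 0 makes it grow like e^(0.5t); solution grows exponentially.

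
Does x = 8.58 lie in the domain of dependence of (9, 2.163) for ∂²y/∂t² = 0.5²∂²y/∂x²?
Yes. The domain of dependence is [7.9185, 10.0815], and 8.58 ∈ [7.9185, 10.0815].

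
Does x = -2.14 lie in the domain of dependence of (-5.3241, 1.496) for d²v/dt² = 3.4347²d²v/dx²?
Yes. The domain of dependence is [-10.4624112, -0.1857888], and -2.14 ∈ [-10.4624112, -0.1857888].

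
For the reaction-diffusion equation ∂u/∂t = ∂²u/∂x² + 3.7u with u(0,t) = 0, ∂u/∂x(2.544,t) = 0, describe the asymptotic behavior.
u grows unboundedly. Reaction dominates diffusion (r=3.7 > κπ²/(4L²)≈0.38); solution grows exponentially.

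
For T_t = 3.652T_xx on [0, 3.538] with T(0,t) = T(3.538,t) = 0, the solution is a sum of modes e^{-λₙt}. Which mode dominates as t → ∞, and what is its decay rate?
Eigenvalues: λₙ = 3.652n²π²/3.538².
First three modes:
  n=1: λ₁ = 3.652π²/3.538² ≈ 2.879
  n=2: λ₂ = 14.608π²/3.538² ≈ 11.518 (4× faster decay)
  n=3: λ₃ = 32.868π²/3.538² ≈ 25.915 (9× faster decay)
As t → ∞, higher modes decay exponentially faster. The n=1 mode dominates: T ~ c₁ sin(πx/3.538) e^{-λ₁t}.
Decay rate: λ₁ = 3.652π²/3.538² ≈ 2.879.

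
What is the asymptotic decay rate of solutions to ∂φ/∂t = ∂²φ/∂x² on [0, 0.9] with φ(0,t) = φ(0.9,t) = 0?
Eigenvalues: λₙ = n²π²/0.9².
First three modes:
  n=1: λ₁ = π²/0.9² ≈ 12.185
  n=2: λ₂ = 4π²/0.9² ≈ 48.739 (4× faster decay)
  n=3: λ₃ = 9π²/0.9² ≈ 109.662 (9× faster decay)
As t → ∞, higher modes decay exponentially faster. The n=1 mode dominates: φ ~ c₁ sin(πx/0.9) e^{-λ₁t}.
Decay rate: λ₁ = π²/0.9² ≈ 12.185.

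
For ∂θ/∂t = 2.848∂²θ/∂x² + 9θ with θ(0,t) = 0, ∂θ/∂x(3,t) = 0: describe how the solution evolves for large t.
θ grows unboundedly. Reaction dominates diffusion (r=9 > κπ²/(4L²)≈0.78); solution grows exponentially.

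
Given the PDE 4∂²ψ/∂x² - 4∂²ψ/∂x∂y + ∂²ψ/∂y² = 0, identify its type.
The second-order coefficients are A = 4, B = -4, C = 1. Since B² - 4AC = 0 = 0, this is a parabolic PDE.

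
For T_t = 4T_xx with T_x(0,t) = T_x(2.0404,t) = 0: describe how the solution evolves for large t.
T → constant (steady state). Heat is conserved (no flux at boundaries); solution approaches the spatial average.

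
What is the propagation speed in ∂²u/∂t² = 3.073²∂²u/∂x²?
Speed = 3.073. Information travels along characteristics x = x₀ ± 3.073t.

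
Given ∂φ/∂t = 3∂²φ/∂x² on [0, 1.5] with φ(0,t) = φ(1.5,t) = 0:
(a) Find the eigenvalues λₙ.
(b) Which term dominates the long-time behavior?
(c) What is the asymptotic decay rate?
Eigenvalues: λₙ = 3n²π²/1.5².
First three modes:
  n=1: λ₁ = 3π²/1.5² ≈ 13.159
  n=2: λ₂ = 12π²/1.5² ≈ 52.638 (4× faster decay)
  n=3: λ₃ = 27π²/1.5² ≈ 118.435 (9× faster decay)
As t → ∞, higher modes decay exponentially faster. The n=1 mode dominates: φ ~ c₁ sin(πx/1.5) e^{-λ₁t}.
Decay rate: λ₁ = 3π²/1.5² ≈ 13.159.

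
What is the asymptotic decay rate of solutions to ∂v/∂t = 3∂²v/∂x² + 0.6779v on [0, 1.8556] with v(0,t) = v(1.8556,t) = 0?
Eigenvalues: λₙ = 3n²π²/1.8556² - 0.6779.
First three modes:
  n=1: λ₁ = 3π²/1.8556² - 0.6779 ≈ 7.921
  n=2: λ₂ = 12π²/1.8556² - 0.6779 ≈ 33.718
  n=3: λ₃ = 27π²/1.8556² - 0.6779 ≈ 76.714
Since 3π²/1.8556² ≈ 8.599 > 0.6779, all λₙ > 0.
The n=1 mode decays slowest → dominates as t → ∞.
Asymptotic: v ~ c₁ sin(πx/1.8556) e^{-λ₁t} with decay rate λ₁ ≈ 7.921.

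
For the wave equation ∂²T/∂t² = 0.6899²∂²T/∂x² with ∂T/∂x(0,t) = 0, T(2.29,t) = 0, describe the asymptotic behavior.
T oscillates (no decay). Energy is conserved; the solution oscillates indefinitely as standing waves.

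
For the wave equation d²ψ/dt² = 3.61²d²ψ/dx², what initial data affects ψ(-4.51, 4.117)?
Domain of dependence: [-19.37237, 10.35237]. Signals travel at speed 3.61, so data within |x - -4.51| ≤ 3.61·4.117 = 14.86237 can reach the point.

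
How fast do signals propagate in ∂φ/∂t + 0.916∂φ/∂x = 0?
Speed = 0.916. Information travels along x - 0.916t = const (rightward).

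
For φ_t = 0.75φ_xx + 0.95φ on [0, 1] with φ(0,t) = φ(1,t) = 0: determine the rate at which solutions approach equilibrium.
Eigenvalues: λₙ = 0.75n²π²/1² - 0.95.
First three modes:
  n=1: λ₁ = 0.75π² - 0.95 ≈ 6.452
  n=2: λ₂ = 3π² - 0.95 ≈ 28.659
  n=3: λ₃ = 6.75π² - 0.95 ≈ 65.67
Since 0.75π² ≈ 7.402 > 0.95, all λₙ > 0.
The n=1 mode decays slowest → dominates as t → ∞.
Asymptotic: φ ~ c₁ sin(πx/1) e^{-λ₁t} with decay rate λ₁ ≈ 6.452.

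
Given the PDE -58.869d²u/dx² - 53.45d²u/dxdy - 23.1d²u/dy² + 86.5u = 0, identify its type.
The second-order coefficients are A = -58.869, B = -53.45, C = -23.1. Since B² - 4AC = -2582.5931 < 0, this is an elliptic PDE.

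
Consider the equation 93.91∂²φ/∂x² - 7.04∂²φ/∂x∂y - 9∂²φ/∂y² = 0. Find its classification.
Hyperbolic. (A = 93.91, B = -7.04, C = -9 gives B² - 4AC = 3430.3216.)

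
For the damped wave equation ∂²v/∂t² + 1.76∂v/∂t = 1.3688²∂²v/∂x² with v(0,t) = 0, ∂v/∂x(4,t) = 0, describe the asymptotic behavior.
v → 0. Damping (γ=1.76) dissipates energy; oscillations decay exponentially.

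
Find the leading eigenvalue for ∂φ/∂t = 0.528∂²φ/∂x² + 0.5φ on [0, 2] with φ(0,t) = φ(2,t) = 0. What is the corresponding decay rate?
Eigenvalues: λₙ = 0.528n²π²/2² - 0.5.
First three modes:
  n=1: λ₁ = 0.528π²/2² - 0.5 ≈ 0.803
  n=2: λ₂ = 2.112π²/2² - 0.5 ≈ 4.711
  n=3: λ₃ = 4.752π²/2² - 0.5 ≈ 11.225
Since 0.528π²/2² ≈ 1.303 > 0.5, all λₙ > 0.
The n=1 mode decays slowest → dominates as t → ∞.
Asymptotic: φ ~ c₁ sin(πx/2) e^{-λ₁t} with decay rate λ₁ ≈ 0.803.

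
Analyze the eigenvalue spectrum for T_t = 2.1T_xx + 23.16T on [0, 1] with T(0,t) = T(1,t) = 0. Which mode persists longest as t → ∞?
Eigenvalues: λₙ = 2.1n²π²/1² - 23.16.
First three modes:
  n=1: λ₁ = 2.1π² - 23.16 ≈ -2.434
  n=2: λ₂ = 8.4π² - 23.16 ≈ 59.745
  n=3: λ₃ = 18.9π² - 23.16 ≈ 163.376
Since 2.1π² ≈ 20.726 < 23.16, λ₁ < 0.
The n=1 mode grows fastest (−λₙ is largest for n=1) → dominates.
Asymptotic: T ~ c₁ sin(πx/1) e^{2.434t} (exponential growth at rate −λ₁ ≈ 2.434).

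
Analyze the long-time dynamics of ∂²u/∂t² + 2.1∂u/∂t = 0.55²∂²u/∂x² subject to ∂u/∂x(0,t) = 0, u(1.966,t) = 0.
Long-time behavior: u → 0. Damping (γ=2.1) dissipates energy; oscillations decay exponentially.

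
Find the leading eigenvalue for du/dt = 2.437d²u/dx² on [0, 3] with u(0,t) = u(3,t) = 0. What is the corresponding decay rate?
Eigenvalues: λₙ = 2.437n²π²/3².
First three modes:
  n=1: λ₁ = 2.437π²/3² ≈ 2.672
  n=2: λ₂ = 9.748π²/3² ≈ 10.69 (4× faster decay)
  n=3: λ₃ = 21.933π²/3² ≈ 24.052 (9× faster decay)
As t → ∞, higher modes decay exponentially faster. The n=1 mode dominates: u ~ c₁ sin(πx/3) e^{-λ₁t}.
Decay rate: λ₁ = 2.437π²/3² ≈ 2.672.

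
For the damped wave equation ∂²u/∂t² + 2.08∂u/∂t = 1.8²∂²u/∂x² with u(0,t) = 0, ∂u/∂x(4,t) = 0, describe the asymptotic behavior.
u → 0. Damping (γ=2.08) dissipates energy; oscillations decay exponentially.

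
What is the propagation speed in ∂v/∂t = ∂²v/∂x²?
Infinite. The heat equation is parabolic, not hyperbolic, so disturbances propagate instantly.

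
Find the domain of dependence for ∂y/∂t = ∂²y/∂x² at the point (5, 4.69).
The entire real line. The heat equation has infinite propagation speed: any initial disturbance instantly affects all points (though exponentially small far away).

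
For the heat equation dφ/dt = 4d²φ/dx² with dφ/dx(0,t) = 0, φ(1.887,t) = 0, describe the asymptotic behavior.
φ → 0. Heat escapes through the Dirichlet boundary.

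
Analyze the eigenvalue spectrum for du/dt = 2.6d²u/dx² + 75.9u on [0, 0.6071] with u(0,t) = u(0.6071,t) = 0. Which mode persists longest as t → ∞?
Eigenvalues: λₙ = 2.6n²π²/0.6071² - 75.9.
First three modes:
  n=1: λ₁ = 2.6π²/0.6071² - 75.9 ≈ -6.277
  n=2: λ₂ = 10.4π²/0.6071² - 75.9 ≈ 202.592
  n=3: λ₃ = 23.4π²/0.6071² - 75.9 ≈ 550.707
Since 2.6π²/0.6071² ≈ 69.623 < 75.9, λ₁ < 0.
The n=1 mode grows fastest (−λₙ is largest for n=1) → dominates.
Asymptotic: u ~ c₁ sin(πx/0.6071) e^{6.277t} (exponential growth at rate −λ₁ ≈ 6.277).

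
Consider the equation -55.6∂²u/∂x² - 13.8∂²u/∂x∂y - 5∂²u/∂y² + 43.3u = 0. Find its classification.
Elliptic. (A = -55.6, B = -13.8, C = -5 gives B² - 4AC = -921.56.)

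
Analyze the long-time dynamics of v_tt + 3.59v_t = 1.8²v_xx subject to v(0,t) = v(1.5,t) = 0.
Long-time behavior: v → 0. Damping (γ=3.59) dissipates energy; oscillations decay exponentially.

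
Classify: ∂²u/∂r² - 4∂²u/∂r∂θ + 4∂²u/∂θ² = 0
Parabolic (discriminant = 0).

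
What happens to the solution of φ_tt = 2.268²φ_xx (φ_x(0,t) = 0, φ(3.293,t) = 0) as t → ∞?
φ oscillates (no decay). Energy is conserved; the solution oscillates indefinitely as standing waves.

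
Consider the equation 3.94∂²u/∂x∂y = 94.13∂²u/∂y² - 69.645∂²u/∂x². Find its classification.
Rewriting in standard form: 69.645∂²u/∂x² + 3.94∂²u/∂x∂y - 94.13∂²u/∂y² = 0. Hyperbolic. (A = 69.645, B = 3.94, C = -94.13 gives B² - 4AC = 26238.259.)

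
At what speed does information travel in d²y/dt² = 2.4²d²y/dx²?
Speed = 2.4. Information travels along characteristics x = x₀ ± 2.4t.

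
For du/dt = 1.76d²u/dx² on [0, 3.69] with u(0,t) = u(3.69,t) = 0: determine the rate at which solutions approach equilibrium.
Eigenvalues: λₙ = 1.76n²π²/3.69².
First three modes:
  n=1: λ₁ = 1.76π²/3.69² ≈ 1.276
  n=2: λ₂ = 7.04π²/3.69² ≈ 5.103 (4× faster decay)
  n=3: λ₃ = 15.84π²/3.69² ≈ 11.482 (9× faster decay)
As t → ∞, higher modes decay exponentially faster. The n=1 mode dominates: u ~ c₁ sin(πx/3.69) e^{-λ₁t}.
Decay rate: λ₁ = 1.76π²/3.69² ≈ 1.276.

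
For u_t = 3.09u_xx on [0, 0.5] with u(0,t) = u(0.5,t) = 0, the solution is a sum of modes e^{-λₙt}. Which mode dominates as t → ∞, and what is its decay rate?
Eigenvalues: λₙ = 3.09n²π²/0.5².
First three modes:
  n=1: λ₁ = 3.09π²/0.5² ≈ 121.988
  n=2: λ₂ = 12.36π²/0.5² ≈ 487.953 (4× faster decay)
  n=3: λ₃ = 27.81π²/0.5² ≈ 1097.895 (9× faster decay)
As t → ∞, higher modes decay exponentially faster. The n=1 mode dominates: u ~ c₁ sin(πx/0.5) e^{-λ₁t}.
Decay rate: λ₁ = 3.09π²/0.5² ≈ 121.988.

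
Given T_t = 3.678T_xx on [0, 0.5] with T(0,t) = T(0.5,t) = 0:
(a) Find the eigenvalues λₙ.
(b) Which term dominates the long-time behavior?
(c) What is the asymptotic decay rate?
Eigenvalues: λₙ = 3.678n²π²/0.5².
First three modes:
  n=1: λ₁ = 3.678π²/0.5² ≈ 145.202
  n=2: λ₂ = 14.712π²/0.5² ≈ 580.806 (4× faster decay)
  n=3: λ₃ = 33.102π²/0.5² ≈ 1306.815 (9× faster decay)
As t → ∞, higher modes decay exponentially faster. The n=1 mode dominates: T ~ c₁ sin(πx/0.5) e^{-λ₁t}.
Decay rate: λ₁ = 3.678π²/0.5² ≈ 145.202.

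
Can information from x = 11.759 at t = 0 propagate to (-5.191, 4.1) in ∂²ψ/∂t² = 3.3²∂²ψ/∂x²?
No. The domain of dependence is [-18.721, 8.339], and 11.759 is outside this interval.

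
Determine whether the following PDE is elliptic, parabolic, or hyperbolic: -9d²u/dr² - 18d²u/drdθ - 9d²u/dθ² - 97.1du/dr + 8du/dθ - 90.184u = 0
Coefficients: A = -9, B = -18, C = -9. B² - 4AC = 0, which is zero, so the equation is parabolic.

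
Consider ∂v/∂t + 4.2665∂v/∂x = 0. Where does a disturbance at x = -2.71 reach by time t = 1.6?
At x = 4.1164. The characteristic carries data from (-2.71, 0) to (4.1164, 1.6).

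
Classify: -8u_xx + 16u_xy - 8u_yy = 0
Parabolic (discriminant = 0).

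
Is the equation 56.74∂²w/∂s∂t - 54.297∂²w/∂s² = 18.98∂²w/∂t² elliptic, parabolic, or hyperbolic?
Rewriting in standard form: -54.297∂²w/∂s² + 56.74∂²w/∂s∂t - 18.98∂²w/∂t² = 0. Computing B² - 4AC with A = -54.297, B = 56.74, C = -18.98: discriminant = -902.80064 (negative). Answer: elliptic.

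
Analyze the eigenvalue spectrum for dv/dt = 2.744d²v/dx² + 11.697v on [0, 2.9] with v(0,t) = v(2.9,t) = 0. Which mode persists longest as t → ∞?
Eigenvalues: λₙ = 2.744n²π²/2.9² - 11.697.
First three modes:
  n=1: λ₁ = 2.744π²/2.9² - 11.697 ≈ -8.477
  n=2: λ₂ = 10.976π²/2.9² - 11.697 ≈ 1.184
  n=3: λ₃ = 24.696π²/2.9² - 11.697 ≈ 17.285
Since 2.744π²/2.9² ≈ 3.22 < 11.697, λ₁ < 0.
The n=1 mode grows fastest (−λₙ is largest for n=1) → dominates.
Asymptotic: v ~ c₁ sin(πx/2.9) e^{8.477t} (exponential growth at rate −λ₁ ≈ 8.477).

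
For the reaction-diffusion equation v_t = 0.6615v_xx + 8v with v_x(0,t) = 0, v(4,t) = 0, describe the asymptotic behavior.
v grows unboundedly. Reaction dominates diffusion (r=8 > κπ²/(4L²)≈0.1); solution grows exponentially.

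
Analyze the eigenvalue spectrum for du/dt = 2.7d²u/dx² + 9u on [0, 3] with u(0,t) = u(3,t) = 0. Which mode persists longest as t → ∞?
Eigenvalues: λₙ = 2.7n²π²/3² - 9.
First three modes:
  n=1: λ₁ = 2.7π²/3² - 9 ≈ -6.039
  n=2: λ₂ = 10.8π²/3² - 9 ≈ 2.844
  n=3: λ₃ = 24.3π²/3² - 9 ≈ 17.648
Since 2.7π²/3² ≈ 2.961 < 9, λ₁ < 0.
The n=1 mode grows fastest (−λₙ is largest for n=1) → dominates.
Asymptotic: u ~ c₁ sin(πx/3) e^{6.039t} (exponential growth at rate −λ₁ ≈ 6.039).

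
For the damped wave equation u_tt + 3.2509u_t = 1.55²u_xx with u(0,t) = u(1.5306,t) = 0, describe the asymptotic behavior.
u → 0. Damping (γ=3.2509) dissipates energy; oscillations decay exponentially.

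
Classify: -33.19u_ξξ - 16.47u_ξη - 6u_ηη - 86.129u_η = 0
Elliptic (discriminant = -525.2991).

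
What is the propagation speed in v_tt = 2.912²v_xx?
Speed = 2.912. Information travels along characteristics x = x₀ ± 2.912t.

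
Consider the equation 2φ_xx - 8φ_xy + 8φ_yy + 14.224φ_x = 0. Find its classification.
Parabolic. (A = 2, B = -8, C = 8 gives B² - 4AC = 0.)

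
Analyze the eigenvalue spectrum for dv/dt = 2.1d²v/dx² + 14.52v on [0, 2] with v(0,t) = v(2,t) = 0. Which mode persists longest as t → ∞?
Eigenvalues: λₙ = 2.1n²π²/2² - 14.52.
First three modes:
  n=1: λ₁ = 2.1π²/2² - 14.52 ≈ -9.338
  n=2: λ₂ = 8.4π²/2² - 14.52 ≈ 6.206
  n=3: λ₃ = 18.9π²/2² - 14.52 ≈ 32.114
Since 2.1π²/2² ≈ 5.182 < 14.52, λ₁ < 0.
The n=1 mode grows fastest (−λₙ is largest for n=1) → dominates.
Asymptotic: v ~ c₁ sin(πx/2) e^{9.338t} (exponential growth at rate −λ₁ ≈ 9.338).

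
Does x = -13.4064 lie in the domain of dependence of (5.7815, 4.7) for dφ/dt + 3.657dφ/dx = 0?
No. Only data at x = -11.4064 affects (5.7815, 4.7). Advection has one-way propagation along characteristics.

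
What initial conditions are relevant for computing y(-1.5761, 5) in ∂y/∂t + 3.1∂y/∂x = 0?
A single point: x = -17.0761. The characteristic through (-1.5761, 5) is x - 3.1t = const, so x = -1.5761 - 3.1·5 = -17.0761.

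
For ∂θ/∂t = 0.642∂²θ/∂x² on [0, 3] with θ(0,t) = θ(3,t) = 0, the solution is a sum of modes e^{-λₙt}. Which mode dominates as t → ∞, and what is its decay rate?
Eigenvalues: λₙ = 0.642n²π²/3².
First three modes:
  n=1: λ₁ = 0.642π²/3² ≈ 0.704
  n=2: λ₂ = 2.568π²/3² ≈ 2.816 (4× faster decay)
  n=3: λ₃ = 5.778π²/3² ≈ 6.336 (9× faster decay)
As t → ∞, higher modes decay exponentially faster. The n=1 mode dominates: θ ~ c₁ sin(πx/3) e^{-λ₁t}.
Decay rate: λ₁ = 0.642π²/3² ≈ 0.704.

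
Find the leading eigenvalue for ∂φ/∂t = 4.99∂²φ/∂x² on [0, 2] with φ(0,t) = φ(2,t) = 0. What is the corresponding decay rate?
Eigenvalues: λₙ = 4.99n²π²/2².
First three modes:
  n=1: λ₁ = 4.99π²/2² ≈ 12.312
  n=2: λ₂ = 19.96π²/2² ≈ 49.249 (4× faster decay)
  n=3: λ₃ = 44.91π²/2² ≈ 110.811 (9× faster decay)
As t → ∞, higher modes decay exponentially faster. The n=1 mode dominates: φ ~ c₁ sin(πx/2) e^{-λ₁t}.
Decay rate: λ₁ = 4.99π²/2² ≈ 12.312.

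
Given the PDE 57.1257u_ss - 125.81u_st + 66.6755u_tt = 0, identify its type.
The second-order coefficients are A = 57.1257, B = -125.81, C = 66.6755. Since B² - 4AC = 592.6176586 > 0, this is a hyperbolic PDE.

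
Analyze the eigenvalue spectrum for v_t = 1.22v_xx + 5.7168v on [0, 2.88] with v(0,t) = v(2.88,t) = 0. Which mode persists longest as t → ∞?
Eigenvalues: λₙ = 1.22n²π²/2.88² - 5.7168.
First three modes:
  n=1: λ₁ = 1.22π²/2.88² - 5.7168 ≈ -4.265
  n=2: λ₂ = 4.88π²/2.88² - 5.7168 ≈ 0.09
  n=3: λ₃ = 10.98π²/2.88² - 5.7168 ≈ 7.348
Since 1.22π²/2.88² ≈ 1.452 < 5.7168, λ₁ < 0.
The n=1 mode grows fastest (−λₙ is largest for n=1) → dominates.
Asymptotic: v ~ c₁ sin(πx/2.88) e^{4.265t} (exponential growth at rate −λ₁ ≈ 4.265).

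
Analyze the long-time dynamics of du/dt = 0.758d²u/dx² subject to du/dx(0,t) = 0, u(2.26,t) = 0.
Long-time behavior: u → 0. Heat escapes through the Dirichlet boundary.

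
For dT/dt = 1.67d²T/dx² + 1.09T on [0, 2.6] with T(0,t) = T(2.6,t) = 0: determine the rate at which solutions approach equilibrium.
Eigenvalues: λₙ = 1.67n²π²/2.6² - 1.09.
First three modes:
  n=1: λ₁ = 1.67π²/2.6² - 1.09 ≈ 1.348
  n=2: λ₂ = 6.68π²/2.6² - 1.09 ≈ 8.663
  n=3: λ₃ = 15.03π²/2.6² - 1.09 ≈ 20.854
Since 1.67π²/2.6² ≈ 2.438 > 1.09, all λₙ > 0.
The n=1 mode decays slowest → dominates as t → ∞.
Asymptotic: T ~ c₁ sin(πx/2.6) e^{-λ₁t} with decay rate λ₁ ≈ 1.348.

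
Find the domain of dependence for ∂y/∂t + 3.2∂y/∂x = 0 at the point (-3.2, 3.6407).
A single point: x = -14.85024. The characteristic through (-3.2, 3.6407) is x - 3.2t = const, so x = -3.2 - 3.2·3.6407 = -14.85024.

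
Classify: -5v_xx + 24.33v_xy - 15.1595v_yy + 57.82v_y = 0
Hyperbolic (discriminant = 288.7589).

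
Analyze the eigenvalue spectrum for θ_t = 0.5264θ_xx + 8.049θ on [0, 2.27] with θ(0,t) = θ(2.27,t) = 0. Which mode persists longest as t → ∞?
Eigenvalues: λₙ = 0.5264n²π²/2.27² - 8.049.
First three modes:
  n=1: λ₁ = 0.5264π²/2.27² - 8.049 ≈ -7.041
  n=2: λ₂ = 2.1056π²/2.27² - 8.049 ≈ -4.016
  n=3: λ₃ = 4.7376π²/2.27² - 8.049 ≈ 1.025
Since 0.5264π²/2.27² ≈ 1.008 < 8.049, λ₁ < 0.
The n=1 mode grows fastest (−λₙ is largest for n=1) → dominates.
Asymptotic: θ ~ c₁ sin(πx/2.27) e^{7.041t} (exponential growth at rate −λ₁ ≈ 7.041).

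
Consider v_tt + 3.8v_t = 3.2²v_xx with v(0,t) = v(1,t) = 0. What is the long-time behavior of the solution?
As t → ∞, v → 0. Damping (γ=3.8) dissipates energy; oscillations decay exponentially.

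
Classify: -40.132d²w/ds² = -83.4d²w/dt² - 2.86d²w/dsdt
Rewriting in standard form: -40.132d²w/ds² + 2.86d²w/dsdt + 83.4d²w/dt² = 0. Hyperbolic (discriminant = 13396.2148).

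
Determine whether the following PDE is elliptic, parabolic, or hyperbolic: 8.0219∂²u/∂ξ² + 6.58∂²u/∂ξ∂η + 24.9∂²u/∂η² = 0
Coefficients: A = 8.0219, B = 6.58, C = 24.9. B² - 4AC = -755.68484, which is negative, so the equation is elliptic.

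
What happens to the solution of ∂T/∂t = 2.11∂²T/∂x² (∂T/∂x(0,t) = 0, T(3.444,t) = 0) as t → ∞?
T → 0. Heat escapes through the Dirichlet boundary.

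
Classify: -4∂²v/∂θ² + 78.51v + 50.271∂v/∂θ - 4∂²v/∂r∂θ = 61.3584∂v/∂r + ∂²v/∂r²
Rewriting in standard form: -∂²v/∂r² - 4∂²v/∂r∂θ - 4∂²v/∂θ² - 61.3584∂v/∂r + 50.271∂v/∂θ + 78.51v = 0. Parabolic (discriminant = 0).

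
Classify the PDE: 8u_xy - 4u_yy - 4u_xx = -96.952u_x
Rewriting in standard form: -4u_xx + 8u_xy - 4u_yy + 96.952u_x = 0. A = -4, B = 8, C = -4. Discriminant B² - 4AC = 0. Since 0 = 0, parabolic.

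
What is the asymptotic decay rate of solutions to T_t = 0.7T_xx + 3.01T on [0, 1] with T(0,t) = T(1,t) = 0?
Eigenvalues: λₙ = 0.7n²π²/1² - 3.01.
First three modes:
  n=1: λ₁ = 0.7π² - 3.01 ≈ 3.899
  n=2: λ₂ = 2.8π² - 3.01 ≈ 24.625
  n=3: λ₃ = 6.3π² - 3.01 ≈ 59.169
Since 0.7π² ≈ 6.909 > 3.01, all λₙ > 0.
The n=1 mode decays slowest → dominates as t → ∞.
Asymptotic: T ~ c₁ sin(πx/1) e^{-λ₁t} with decay rate λ₁ ≈ 3.899.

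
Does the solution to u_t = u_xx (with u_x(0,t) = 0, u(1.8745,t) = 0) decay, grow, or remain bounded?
u → 0. Heat escapes through the Dirichlet boundary.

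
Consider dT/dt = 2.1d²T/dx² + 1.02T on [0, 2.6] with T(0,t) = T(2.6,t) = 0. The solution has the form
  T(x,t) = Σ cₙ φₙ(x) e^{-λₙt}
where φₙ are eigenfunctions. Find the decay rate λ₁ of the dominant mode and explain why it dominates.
Eigenvalues: λₙ = 2.1n²π²/2.6² - 1.02.
First three modes:
  n=1: λ₁ = 2.1π²/2.6² - 1.02 ≈ 2.046
  n=2: λ₂ = 8.4π²/2.6² - 1.02 ≈ 11.244
  n=3: λ₃ = 18.9π²/2.6² - 1.02 ≈ 26.574
Since 2.1π²/2.6² ≈ 3.066 > 1.02, all λₙ > 0.
The n=1 mode decays slowest → dominates as t → ∞.
Asymptotic: T ~ c₁ sin(πx/2.6) e^{-λ₁t} with decay rate λ₁ ≈ 2.046.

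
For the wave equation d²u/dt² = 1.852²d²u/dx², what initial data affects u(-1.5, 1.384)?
Domain of dependence: [-4.063168, 1.063168]. Signals travel at speed 1.852, so data within |x - -1.5| ≤ 1.852·1.384 = 2.563168 can reach the point.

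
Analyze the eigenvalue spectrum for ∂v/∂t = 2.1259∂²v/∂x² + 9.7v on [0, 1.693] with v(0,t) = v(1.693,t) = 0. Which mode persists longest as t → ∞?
Eigenvalues: λₙ = 2.1259n²π²/1.693² - 9.7.
First three modes:
  n=1: λ₁ = 2.1259π²/1.693² - 9.7 ≈ -2.38
  n=2: λ₂ = 8.5036π²/1.693² - 9.7 ≈ 19.581
  n=3: λ₃ = 19.1331π²/1.693² - 9.7 ≈ 56.183
Since 2.1259π²/1.693² ≈ 7.32 < 9.7, λ₁ < 0.
The n=1 mode grows fastest (−λₙ is largest for n=1) → dominates.
Asymptotic: v ~ c₁ sin(πx/1.693) e^{2.38t} (exponential growth at rate −λ₁ ≈ 2.38).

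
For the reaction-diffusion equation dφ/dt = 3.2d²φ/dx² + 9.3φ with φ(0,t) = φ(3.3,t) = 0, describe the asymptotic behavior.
φ grows unboundedly. Reaction dominates diffusion (r=9.3 > κπ²/L²≈2.9); solution grows exponentially.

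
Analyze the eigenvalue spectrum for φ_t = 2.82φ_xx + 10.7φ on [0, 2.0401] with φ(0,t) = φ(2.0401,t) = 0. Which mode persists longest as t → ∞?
Eigenvalues: λₙ = 2.82n²π²/2.0401² - 10.7.
First three modes:
  n=1: λ₁ = 2.82π²/2.0401² - 10.7 ≈ -4.013
  n=2: λ₂ = 11.28π²/2.0401² - 10.7 ≈ 16.049
  n=3: λ₃ = 25.38π²/2.0401² - 10.7 ≈ 49.485
Since 2.82π²/2.0401² ≈ 6.687 < 10.7, λ₁ < 0.
The n=1 mode grows fastest (−λₙ is largest for n=1) → dominates.
Asymptotic: φ ~ c₁ sin(πx/2.0401) e^{4.013t} (exponential growth at rate −λ₁ ≈ 4.013).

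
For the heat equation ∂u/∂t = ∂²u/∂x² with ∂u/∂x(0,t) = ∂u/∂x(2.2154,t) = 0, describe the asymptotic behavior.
u → constant (steady state). Heat is conserved (no flux at boundaries); solution approaches the spatial average.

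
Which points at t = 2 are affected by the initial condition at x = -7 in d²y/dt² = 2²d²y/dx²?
Domain of influence: [-11, -3]. Data at x = -7 spreads outward at speed 2.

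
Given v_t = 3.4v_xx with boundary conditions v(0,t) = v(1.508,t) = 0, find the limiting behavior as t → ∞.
v → 0. Heat diffuses out through both boundaries.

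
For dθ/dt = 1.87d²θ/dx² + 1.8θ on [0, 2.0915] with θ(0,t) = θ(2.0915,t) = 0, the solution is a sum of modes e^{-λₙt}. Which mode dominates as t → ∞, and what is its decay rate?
Eigenvalues: λₙ = 1.87n²π²/2.0915² - 1.8.
First three modes:
  n=1: λ₁ = 1.87π²/2.0915² - 1.8 ≈ 2.419
  n=2: λ₂ = 7.48π²/2.0915² - 1.8 ≈ 15.077
  n=3: λ₃ = 16.83π²/2.0915² - 1.8 ≈ 36.172
Since 1.87π²/2.0915² ≈ 4.219 > 1.8, all λₙ > 0.
The n=1 mode decays slowest → dominates as t → ∞.
Asymptotic: θ ~ c₁ sin(πx/2.0915) e^{-λ₁t} with decay rate λ₁ ≈ 2.419.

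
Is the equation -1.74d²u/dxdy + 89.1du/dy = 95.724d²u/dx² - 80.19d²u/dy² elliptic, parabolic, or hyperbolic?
Rewriting in standard form: -95.724d²u/dx² - 1.74d²u/dxdy + 80.19d²u/dy² + 89.1du/dy = 0. Computing B² - 4AC with A = -95.724, B = -1.74, C = 80.19: discriminant = 30707.45784 (positive). Answer: hyperbolic.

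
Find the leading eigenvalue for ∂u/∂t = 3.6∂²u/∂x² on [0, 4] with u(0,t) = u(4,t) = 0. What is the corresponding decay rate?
Eigenvalues: λₙ = 3.6n²π²/4².
First three modes:
  n=1: λ₁ = 3.6π²/4² ≈ 2.221
  n=2: λ₂ = 14.4π²/4² ≈ 8.883 (4× faster decay)
  n=3: λ₃ = 32.4π²/4² ≈ 19.986 (9× faster decay)
As t → ∞, higher modes decay exponentially faster. The n=1 mode dominates: u ~ c₁ sin(πx/4) e^{-λ₁t}.
Decay rate: λ₁ = 3.6π²/4² ≈ 2.221.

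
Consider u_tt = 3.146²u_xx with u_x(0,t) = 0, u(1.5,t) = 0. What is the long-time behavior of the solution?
As t → ∞, u oscillates (no decay). Energy is conserved; the solution oscillates indefinitely as standing waves.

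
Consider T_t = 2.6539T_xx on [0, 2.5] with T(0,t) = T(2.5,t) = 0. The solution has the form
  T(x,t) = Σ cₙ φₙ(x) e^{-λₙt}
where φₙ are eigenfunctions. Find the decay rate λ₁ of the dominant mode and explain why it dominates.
Eigenvalues: λₙ = 2.6539n²π²/2.5².
First three modes:
  n=1: λ₁ = 2.6539π²/2.5² ≈ 4.191
  n=2: λ₂ = 10.6156π²/2.5² ≈ 16.763 (4× faster decay)
  n=3: λ₃ = 23.8851π²/2.5² ≈ 37.718 (9× faster decay)
As t → ∞, higher modes decay exponentially faster. The n=1 mode dominates: T ~ c₁ sin(πx/2.5) e^{-λ₁t}.
Decay rate: λ₁ = 2.6539π²/2.5² ≈ 4.191.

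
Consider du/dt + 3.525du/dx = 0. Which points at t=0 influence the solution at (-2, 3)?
A single point: x = -12.575. The characteristic through (-2, 3) is x - 3.525t = const, so x = -2 - 3.525·3 = -12.575.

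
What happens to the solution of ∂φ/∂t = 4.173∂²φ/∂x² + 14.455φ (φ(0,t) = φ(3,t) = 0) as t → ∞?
φ grows unboundedly. Reaction dominates diffusion (r=14.455 > κπ²/L²≈4.58); solution grows exponentially.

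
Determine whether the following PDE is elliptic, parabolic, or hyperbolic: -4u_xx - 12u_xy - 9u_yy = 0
Coefficients: A = -4, B = -12, C = -9. B² - 4AC = 0, which is zero, so the equation is parabolic.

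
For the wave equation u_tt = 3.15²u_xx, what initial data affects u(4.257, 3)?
Domain of dependence: [-5.193, 13.707]. Signals travel at speed 3.15, so data within |x - 4.257| ≤ 3.15·3 = 9.45 can reach the point.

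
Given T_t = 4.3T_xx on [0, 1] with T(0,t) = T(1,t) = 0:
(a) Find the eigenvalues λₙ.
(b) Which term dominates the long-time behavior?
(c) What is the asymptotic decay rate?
Eigenvalues: λₙ = 4.3n²π².
First three modes:
  n=1: λ₁ = 4.3π² ≈ 42.439
  n=2: λ₂ = 17.2π² ≈ 169.757 (4× faster decay)
  n=3: λ₃ = 38.7π² ≈ 381.954 (9× faster decay)
As t → ∞, higher modes decay exponentially faster. The n=1 mode dominates: T ~ c₁ sin(πx) e^{-λ₁t}.
Decay rate: λ₁ = 4.3π² ≈ 42.439.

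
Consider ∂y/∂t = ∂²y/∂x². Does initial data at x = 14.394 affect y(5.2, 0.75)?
Yes, for any finite x. The heat equation has infinite propagation speed, so all initial data affects all points at any t > 0.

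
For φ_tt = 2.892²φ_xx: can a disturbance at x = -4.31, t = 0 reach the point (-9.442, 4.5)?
Yes. The domain of dependence is [-22.456, 3.572], and -4.31 ∈ [-22.456, 3.572].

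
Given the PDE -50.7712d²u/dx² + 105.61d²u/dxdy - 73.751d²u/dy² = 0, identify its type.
The second-order coefficients are A = -50.7712, B = 105.61, C = -73.751. Since B² - 4AC = -3824.2349848 < 0, this is an elliptic PDE.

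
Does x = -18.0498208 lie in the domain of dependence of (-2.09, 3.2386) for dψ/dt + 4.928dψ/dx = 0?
Yes. The characteristic through (-2.09, 3.2386) passes through x = -18.0498208.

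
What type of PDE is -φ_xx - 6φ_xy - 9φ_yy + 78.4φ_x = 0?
With A = -1, B = -6, C = -9, the discriminant is 0. This is a parabolic PDE.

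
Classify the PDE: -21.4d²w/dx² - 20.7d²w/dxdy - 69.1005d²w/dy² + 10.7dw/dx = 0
A = -21.4, B = -20.7, C = -69.1005. Discriminant B² - 4AC = -5486.5128. Since -5486.5128 < 0, elliptic.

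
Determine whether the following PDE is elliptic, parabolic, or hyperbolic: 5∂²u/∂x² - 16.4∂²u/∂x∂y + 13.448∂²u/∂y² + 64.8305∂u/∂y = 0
Coefficients: A = 5, B = -16.4, C = 13.448. B² - 4AC = 0, which is zero, so the equation is parabolic.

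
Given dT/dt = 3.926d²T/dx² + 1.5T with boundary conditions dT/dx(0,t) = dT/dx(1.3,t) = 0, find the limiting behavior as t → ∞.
T grows unboundedly. With Neumann BCs the constant mode has diffusion eigenvalue 0, so any r > 0 makes it grow like e^(1.5t); solution grows exponentially.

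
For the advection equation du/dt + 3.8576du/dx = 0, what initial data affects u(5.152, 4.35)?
A single point: x = -11.62856. The characteristic through (5.152, 4.35) is x - 3.8576t = const, so x = 5.152 - 3.8576·4.35 = -11.62856.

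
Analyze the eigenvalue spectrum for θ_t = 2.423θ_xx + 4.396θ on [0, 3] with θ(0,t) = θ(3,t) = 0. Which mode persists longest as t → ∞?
Eigenvalues: λₙ = 2.423n²π²/3² - 4.396.
First three modes:
  n=1: λ₁ = 2.423π²/3² - 4.396 ≈ -1.739
  n=2: λ₂ = 9.692π²/3² - 4.396 ≈ 6.232
  n=3: λ₃ = 21.807π²/3² - 4.396 ≈ 19.518
Since 2.423π²/3² ≈ 2.657 < 4.396, λ₁ < 0.
The n=1 mode grows fastest (−λₙ is largest for n=1) → dominates.
Asymptotic: θ ~ c₁ sin(πx/3) e^{1.739t} (exponential growth at rate −λ₁ ≈ 1.739).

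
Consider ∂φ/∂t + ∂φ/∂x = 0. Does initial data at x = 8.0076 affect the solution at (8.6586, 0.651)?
Yes. The characteristic through (8.6586, 0.651) passes through x = 8.0076.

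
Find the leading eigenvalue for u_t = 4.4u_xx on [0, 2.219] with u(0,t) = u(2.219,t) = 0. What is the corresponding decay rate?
Eigenvalues: λₙ = 4.4n²π²/2.219².
First three modes:
  n=1: λ₁ = 4.4π²/2.219² ≈ 8.819
  n=2: λ₂ = 17.6π²/2.219² ≈ 35.278 (4× faster decay)
  n=3: λ₃ = 39.6π²/2.219² ≈ 79.374 (9× faster decay)
As t → ∞, higher modes decay exponentially faster. The n=1 mode dominates: u ~ c₁ sin(πx/2.219) e^{-λ₁t}.
Decay rate: λ₁ = 4.4π²/2.219² ≈ 8.819.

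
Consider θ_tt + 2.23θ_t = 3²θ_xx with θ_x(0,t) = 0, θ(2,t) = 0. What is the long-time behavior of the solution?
As t → ∞, θ → 0. Damping (γ=2.23) dissipates energy; oscillations decay exponentially.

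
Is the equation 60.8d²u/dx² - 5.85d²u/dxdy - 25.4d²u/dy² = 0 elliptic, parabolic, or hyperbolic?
Computing B² - 4AC with A = 60.8, B = -5.85, C = -25.4: discriminant = 6211.5025 (positive). Answer: hyperbolic.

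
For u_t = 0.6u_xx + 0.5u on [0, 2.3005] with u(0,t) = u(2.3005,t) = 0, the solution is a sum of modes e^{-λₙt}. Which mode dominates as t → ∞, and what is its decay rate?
Eigenvalues: λₙ = 0.6n²π²/2.3005² - 0.5.
First three modes:
  n=1: λ₁ = 0.6π²/2.3005² - 0.5 ≈ 0.619
  n=2: λ₂ = 2.4π²/2.3005² - 0.5 ≈ 3.976
  n=3: λ₃ = 5.4π²/2.3005² - 0.5 ≈ 9.57
Since 0.6π²/2.3005² ≈ 1.119 > 0.5, all λₙ > 0.
The n=1 mode decays slowest → dominates as t → ∞.
Asymptotic: u ~ c₁ sin(πx/2.3005) e^{-λ₁t} with decay rate λ₁ ≈ 0.619.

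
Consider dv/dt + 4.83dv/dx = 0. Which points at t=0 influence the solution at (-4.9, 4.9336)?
A single point: x = -28.729288. The characteristic through (-4.9, 4.9336) is x - 4.83t = const, so x = -4.9 - 4.83·4.9336 = -28.729288.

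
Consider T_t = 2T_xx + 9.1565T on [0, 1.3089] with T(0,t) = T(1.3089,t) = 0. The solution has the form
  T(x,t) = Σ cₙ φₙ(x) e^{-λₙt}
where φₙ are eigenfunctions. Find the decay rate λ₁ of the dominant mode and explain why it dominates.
Eigenvalues: λₙ = 2n²π²/1.3089² - 9.1565.
First three modes:
  n=1: λ₁ = 2π²/1.3089² - 9.1565 ≈ 2.365
  n=2: λ₂ = 8π²/1.3089² - 9.1565 ≈ 36.93
  n=3: λ₃ = 18π²/1.3089² - 9.1565 ≈ 94.539
Since 2π²/1.3089² ≈ 11.522 > 9.1565, all λₙ > 0.
The n=1 mode decays slowest → dominates as t → ∞.
Asymptotic: T ~ c₁ sin(πx/1.3089) e^{-λ₁t} with decay rate λ₁ ≈ 2.365.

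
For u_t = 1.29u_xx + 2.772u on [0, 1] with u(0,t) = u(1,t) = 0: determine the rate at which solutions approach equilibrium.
Eigenvalues: λₙ = 1.29n²π²/1² - 2.772.
First three modes:
  n=1: λ₁ = 1.29π² - 2.772 ≈ 9.96
  n=2: λ₂ = 5.16π² - 2.772 ≈ 48.155
  n=3: λ₃ = 11.61π² - 2.772 ≈ 111.814
Since 1.29π² ≈ 12.732 > 2.772, all λₙ > 0.
The n=1 mode decays slowest → dominates as t → ∞.
Asymptotic: u ~ c₁ sin(πx/1) e^{-λ₁t} with decay rate λ₁ ≈ 9.96.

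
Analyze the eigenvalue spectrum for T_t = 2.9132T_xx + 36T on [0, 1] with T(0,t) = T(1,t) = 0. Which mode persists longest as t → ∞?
Eigenvalues: λₙ = 2.9132n²π²/1² - 36.
First three modes:
  n=1: λ₁ = 2.9132π² - 36 ≈ -7.248
  n=2: λ₂ = 11.6528π² - 36 ≈ 79.009
  n=3: λ₃ = 26.2188π² - 36 ≈ 222.769
Since 2.9132π² ≈ 28.752 < 36, λ₁ < 0.
The n=1 mode grows fastest (−λₙ is largest for n=1) → dominates.
Asymptotic: T ~ c₁ sin(πx/1) e^{7.248t} (exponential growth at rate −λ₁ ≈ 7.248).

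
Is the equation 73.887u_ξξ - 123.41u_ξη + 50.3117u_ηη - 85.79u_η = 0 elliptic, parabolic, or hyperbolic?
Computing B² - 4AC with A = 73.887, B = -123.41, C = 50.3117: discriminant = 360.5057884 (positive). Answer: hyperbolic.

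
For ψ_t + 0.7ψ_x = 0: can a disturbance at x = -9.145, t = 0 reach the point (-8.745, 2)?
No. Only data at x = -10.145 affects (-8.745, 2). Advection has one-way propagation along characteristics.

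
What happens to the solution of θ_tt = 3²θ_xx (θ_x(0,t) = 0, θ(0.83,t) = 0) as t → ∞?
θ oscillates (no decay). Energy is conserved; the solution oscillates indefinitely as standing waves.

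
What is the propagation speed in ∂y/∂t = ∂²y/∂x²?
Infinite. The heat equation is parabolic, not hyperbolic, so disturbances propagate instantly.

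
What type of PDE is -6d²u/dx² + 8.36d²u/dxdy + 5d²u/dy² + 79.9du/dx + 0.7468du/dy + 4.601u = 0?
With A = -6, B = 8.36, C = 5, the discriminant is 189.8896. This is a hyperbolic PDE.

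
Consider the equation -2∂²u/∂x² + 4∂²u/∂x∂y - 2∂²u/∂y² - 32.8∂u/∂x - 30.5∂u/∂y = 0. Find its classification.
Parabolic. (A = -2, B = 4, C = -2 gives B² - 4AC = 0.)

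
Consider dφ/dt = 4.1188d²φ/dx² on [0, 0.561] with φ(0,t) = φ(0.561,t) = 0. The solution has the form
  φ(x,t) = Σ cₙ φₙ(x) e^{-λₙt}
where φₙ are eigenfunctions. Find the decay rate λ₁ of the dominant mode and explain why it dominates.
Eigenvalues: λₙ = 4.1188n²π²/0.561².
First three modes:
  n=1: λ₁ = 4.1188π²/0.561² ≈ 129.165
  n=2: λ₂ = 16.4752π²/0.561² ≈ 516.66 (4× faster decay)
  n=3: λ₃ = 37.0692π²/0.561² ≈ 1162.485 (9× faster decay)
As t → ∞, higher modes decay exponentially faster. The n=1 mode dominates: φ ~ c₁ sin(πx/0.561) e^{-λ₁t}.
Decay rate: λ₁ = 4.1188π²/0.561² ≈ 129.165.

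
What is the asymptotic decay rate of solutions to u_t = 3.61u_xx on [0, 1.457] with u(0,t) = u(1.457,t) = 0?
Eigenvalues: λₙ = 3.61n²π²/1.457².
First three modes:
  n=1: λ₁ = 3.61π²/1.457² ≈ 16.784
  n=2: λ₂ = 14.44π²/1.457² ≈ 67.135 (4× faster decay)
  n=3: λ₃ = 32.49π²/1.457² ≈ 151.053 (9× faster decay)
As t → ∞, higher modes decay exponentially faster. The n=1 mode dominates: u ~ c₁ sin(πx/1.457) e^{-λ₁t}.
Decay rate: λ₁ = 3.61π²/1.457² ≈ 16.784.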